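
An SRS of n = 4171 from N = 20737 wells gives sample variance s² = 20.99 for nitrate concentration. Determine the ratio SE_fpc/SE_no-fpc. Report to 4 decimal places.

0.8938

f = n/N = 4171/20737 = 0.20113806.
SE_no-fpc = √(s²/n) = 0.070939174; SE_fpc = √((1−f)s²/n) = 0.063404778.
Ratio = √(1−f) = 0.89379077.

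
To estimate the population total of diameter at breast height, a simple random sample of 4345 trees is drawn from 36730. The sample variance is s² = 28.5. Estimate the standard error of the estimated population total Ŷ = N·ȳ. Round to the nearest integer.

Var(Ŷ) = N²·Var(ȳ) = N²·(1 − n/N)·s²/n.
f = 4345/36730 = 0.11829567; Var(ȳ) = 0.88170433·28.5/4345 = 0.005783331.
Var(Ŷ) = 36730² · 0.005783331 = 7.8022508 × 10^6.
SE(Ŷ) = √(7.8022508 × 10^6) = 2793.

2793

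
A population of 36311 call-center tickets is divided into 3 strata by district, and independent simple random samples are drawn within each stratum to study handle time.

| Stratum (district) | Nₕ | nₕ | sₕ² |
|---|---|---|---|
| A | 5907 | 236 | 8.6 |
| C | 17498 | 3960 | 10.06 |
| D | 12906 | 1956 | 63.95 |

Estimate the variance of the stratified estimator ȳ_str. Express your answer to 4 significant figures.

Var(ȳ_str) = Σₕ Wₕ²(1 − fₕ)sₕ²/nₕ with Wₕ = Nₕ/N, N = 36311.
A: Wₕ = 0.16267798; term = 0.16267798²·(1 − 0.03995260)·8.6/236 = 9.2584151 × 10^-4.
C: Wₕ = 0.48189254; term = 0.48189254²·(1 − 0.22631158)·10.06/3960 = 4.5642487 × 10^-4.
D: Wₕ = 0.35542948; term = 0.35542948²·(1 − 0.15155742)·63.95/1956 = 0.0035042982.
Sum = 0.0048865646.

0.004887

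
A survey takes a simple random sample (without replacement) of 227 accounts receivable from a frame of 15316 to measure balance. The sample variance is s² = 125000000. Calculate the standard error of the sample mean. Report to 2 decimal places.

Under SRS without replacement, Var(ȳ) = (1 − f)·s²/n with f = n/N = 227/15316 = 0.01482110.
Var(ȳ) = (1 − 0.01482110)·125000000/227 = 0.98517890·550660.79 = 542499.39.
SE(ȳ) = √(542499.39) = 736.55.

736.55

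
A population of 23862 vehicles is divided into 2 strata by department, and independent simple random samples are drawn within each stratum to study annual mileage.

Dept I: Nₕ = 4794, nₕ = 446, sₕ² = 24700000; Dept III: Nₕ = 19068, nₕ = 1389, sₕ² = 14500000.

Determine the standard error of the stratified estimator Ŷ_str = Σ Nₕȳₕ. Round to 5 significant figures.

2.1618 × 10^6

Var(Ŷ_str) = Σₕ Nₕ²(1 − fₕ)sₕ²/nₕ.
Dept I: 4794²·(1 − 446/4794)·24700000/446 = 1.1543823 × 10^12.
Dept III: 19068²·(1 − 1389/19068)·14500000/1389 = 3.5190756 × 10^12.
Sum = 4.6734579 × 10^12.
SE = √(4.6734579 × 10^12) = 2.1618 × 10^6.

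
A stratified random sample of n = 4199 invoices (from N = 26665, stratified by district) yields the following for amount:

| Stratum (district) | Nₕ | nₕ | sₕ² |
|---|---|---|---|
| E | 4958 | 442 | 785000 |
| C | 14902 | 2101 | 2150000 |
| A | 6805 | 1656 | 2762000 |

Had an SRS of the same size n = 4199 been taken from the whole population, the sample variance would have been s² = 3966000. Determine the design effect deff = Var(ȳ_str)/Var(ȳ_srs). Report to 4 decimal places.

0.5186

Var(ȳ_str) = Σ Wₕ²(1−fₕ)sₕ²/nₕ with Wₕ = Nₕ/26665:
  E: (4958/26665)²·(1−442/4958)·785000/442 = 55.927405
  C: (14902/26665)²·(1−2101/14902)·2150000/2101 = 274.54762
  A: (6805/26665)²·(1−1656/6805)·2762000/1656 = 82.19231
  → Var(ȳ_str) = 412.66734.
Var(ȳ_srs) = (1 − 4199/26665)·3966000/4199 = 795.7763.
deff = 412.66734 / 795.7763 = 0.5186.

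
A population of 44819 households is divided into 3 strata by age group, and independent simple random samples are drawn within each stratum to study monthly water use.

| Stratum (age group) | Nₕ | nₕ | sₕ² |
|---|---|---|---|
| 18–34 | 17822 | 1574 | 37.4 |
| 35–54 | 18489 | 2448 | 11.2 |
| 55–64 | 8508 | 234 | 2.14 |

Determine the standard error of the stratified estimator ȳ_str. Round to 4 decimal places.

Var(ȳ_str) = Σₕ Wₕ²(1 − fₕ)sₕ²/nₕ with Wₕ = Nₕ/N, N = 44819.
18–34: Wₕ = 0.39764386; term = 0.39764386²·(1 − 0.08831781)·37.4/1574 = 0.0034253022.
35–54: Wₕ = 0.41252594; term = 0.41252594²·(1 − 0.13240305)·11.2/2448 = 6.7550279 × 10^-4.
55–64: Wₕ = 0.18983021; term = 0.18983021²·(1 − 0.02750353)·2.14/234 = 3.2049155 × 10^-4.
Sum = 0.0044212965.
SE = √(0.0044212965) = 0.0665.

0.0665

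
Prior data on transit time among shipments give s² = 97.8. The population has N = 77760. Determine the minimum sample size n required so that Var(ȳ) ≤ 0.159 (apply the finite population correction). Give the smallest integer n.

Without fpc, n₀ = s²/D = 97.8/0.159 = 615.0943.
With fpc, (1 − n/N)·s²/n ≤ D requires n ≥ n₀/(1 + n₀/N) = 615.0943/(1 + 615.0943/77760) = 610.2670.
Rounding up, n = 611.

611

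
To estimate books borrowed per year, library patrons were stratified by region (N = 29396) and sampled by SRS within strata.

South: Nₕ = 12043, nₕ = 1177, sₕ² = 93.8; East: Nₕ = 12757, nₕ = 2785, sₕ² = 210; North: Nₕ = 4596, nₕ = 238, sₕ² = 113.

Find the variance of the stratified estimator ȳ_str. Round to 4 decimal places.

Var(ȳ_str) = Σₕ Wₕ²(1 − fₕ)sₕ²/nₕ with Wₕ = Nₕ/N, N = 29396.
South: Wₕ = 0.40968159; term = 0.40968159²·(1 − 0.09773312)·93.8/1177 = 0.012068528.
East: Wₕ = 0.43397061; term = 0.43397061²·(1 − 0.21831152)·210/2785 = 0.011100651.
North: Wₕ = 0.15634780; term = 0.15634780²·(1 − 0.05178416)·113/238 = 0.011005056.
Sum = 0.034174235.

0.0342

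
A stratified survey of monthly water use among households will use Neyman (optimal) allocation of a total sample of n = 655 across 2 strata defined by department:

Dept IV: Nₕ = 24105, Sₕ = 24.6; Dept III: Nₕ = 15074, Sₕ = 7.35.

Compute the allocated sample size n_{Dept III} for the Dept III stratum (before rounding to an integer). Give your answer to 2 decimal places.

103.12

Neyman allocation: nₕ = n·NₕSₕ / Σⱼ NⱼSⱼ.
Σ NⱼSⱼ = 24105·24.6 + 15074·7.35 = 703776.9.
n_{Dept III} = 655·15074·7.35 / 703776.9 = 103.12.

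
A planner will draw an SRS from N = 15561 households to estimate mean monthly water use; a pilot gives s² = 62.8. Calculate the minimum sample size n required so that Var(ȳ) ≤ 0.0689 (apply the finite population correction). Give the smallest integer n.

Without fpc, n₀ = s²/D = 62.8/0.0689 = 911.4659.
With fpc, (1 − n/N)·s²/n ≤ D requires n ≥ n₀/(1 + n₀/N) = 911.4659/(1 + 911.4659/15561) = 861.0320.
Rounding up, n = 862.

862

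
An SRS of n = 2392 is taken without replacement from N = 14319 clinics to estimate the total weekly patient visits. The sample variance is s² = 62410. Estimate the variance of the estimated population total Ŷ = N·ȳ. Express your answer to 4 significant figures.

4.456 × 10^9

Var(Ŷ) = N²·Var(ȳ) = N²·(1 − n/N)·s²/n.
f = 2392/14319 = 0.16705077; Var(ȳ) = 0.83294923·62410/2392 = 21.732593.
Var(Ŷ) = 14319² · 21.732593 = 4.4559153 × 10^9.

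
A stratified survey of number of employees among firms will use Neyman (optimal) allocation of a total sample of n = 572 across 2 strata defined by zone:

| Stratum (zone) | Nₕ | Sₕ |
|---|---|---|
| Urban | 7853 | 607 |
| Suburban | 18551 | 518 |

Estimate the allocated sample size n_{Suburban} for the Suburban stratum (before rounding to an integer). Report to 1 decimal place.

382.3

Neyman allocation: nₕ = n·NₕSₕ / Σⱼ NⱼSⱼ.
Σ NⱼSⱼ = 7853·607 + 18551·518 = 1.4376189 × 10^7.
n_{Suburban} = 572·18551·518 / (1.4376189 × 10^7) = 382.3.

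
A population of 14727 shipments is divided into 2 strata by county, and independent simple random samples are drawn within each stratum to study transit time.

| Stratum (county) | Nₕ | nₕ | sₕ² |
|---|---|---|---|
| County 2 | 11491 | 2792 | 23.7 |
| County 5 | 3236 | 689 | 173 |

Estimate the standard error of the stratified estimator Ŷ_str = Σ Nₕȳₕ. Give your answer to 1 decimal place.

1708.2

Var(Ŷ_str) = Σₕ Nₕ²(1 − fₕ)sₕ²/nₕ.
County 2: 11491²·(1 − 2792/11491)·23.7/2792 = 848516.1.
County 5: 3236²·(1 − 689/3236)·173/689 = 2.0694948 × 10^6.
Sum = 2.9180109 × 10^6.
SE = √(2.9180109 × 10^6) = 1708.2.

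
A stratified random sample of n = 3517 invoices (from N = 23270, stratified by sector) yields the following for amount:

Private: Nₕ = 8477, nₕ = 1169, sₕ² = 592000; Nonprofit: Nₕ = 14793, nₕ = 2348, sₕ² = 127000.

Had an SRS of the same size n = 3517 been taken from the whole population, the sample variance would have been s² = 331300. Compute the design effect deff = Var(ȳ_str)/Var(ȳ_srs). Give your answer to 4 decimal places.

Var(ȳ_str) = Σ Wₕ²(1−fₕ)sₕ²/nₕ with Wₕ = Nₕ/23270:
  Private: (8477/23270)²·(1−1169/8477)·592000/1169 = 57.936886
  Nonprofit: (14793/23270)²·(1−2348/14793)·127000/2348 = 18.38925
  → Var(ȳ_str) = 76.326136.
Var(ȳ_srs) = (1 − 3517/23270)·331300/3517 = 79.962387.
deff = 76.326136 / 79.962387 = 0.9545.

0.9545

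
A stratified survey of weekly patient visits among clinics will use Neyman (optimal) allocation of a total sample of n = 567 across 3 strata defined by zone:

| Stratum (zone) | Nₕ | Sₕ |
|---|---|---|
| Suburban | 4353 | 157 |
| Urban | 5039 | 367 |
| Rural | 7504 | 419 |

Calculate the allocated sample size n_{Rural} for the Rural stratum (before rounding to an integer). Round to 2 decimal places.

314.03

Neyman allocation: nₕ = n·NₕSₕ / Σⱼ NⱼSⱼ.
Σ NⱼSⱼ = 4353·157 + 5039·367 + 7504·419 = 5.67691 × 10^6.
n_{Rural} = 567·7504·419 / (5.67691 × 10^6) = 314.03.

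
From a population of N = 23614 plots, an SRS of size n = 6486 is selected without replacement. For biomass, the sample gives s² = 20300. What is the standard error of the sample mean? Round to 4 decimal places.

1.5067

Under SRS without replacement, Var(ȳ) = (1 − f)·s²/n with f = n/N = 6486/23614 = 0.27466757.
Var(ȳ) = (1 − 0.27466757)·20300/6486 = 0.72533243·3.1298181 = 2.2701585.
SE(ȳ) = √(2.2701585) = 1.5067.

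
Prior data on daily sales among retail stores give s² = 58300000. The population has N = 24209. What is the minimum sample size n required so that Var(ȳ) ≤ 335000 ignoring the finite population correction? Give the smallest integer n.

Without fpc, n₀ = s²/D = 58300000/335000 = 174.0299.
Rounding up, n = 175.

175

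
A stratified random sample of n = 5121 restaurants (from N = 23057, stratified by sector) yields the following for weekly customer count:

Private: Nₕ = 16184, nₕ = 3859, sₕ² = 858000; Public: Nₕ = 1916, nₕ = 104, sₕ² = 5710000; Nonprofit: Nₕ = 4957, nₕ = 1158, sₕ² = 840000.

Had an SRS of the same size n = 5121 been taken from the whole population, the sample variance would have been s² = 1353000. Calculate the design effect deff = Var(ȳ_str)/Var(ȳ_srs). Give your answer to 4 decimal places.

2.2755

Var(ȳ_str) = Σ Wₕ²(1−fₕ)sₕ²/nₕ with Wₕ = Nₕ/23057:
  Private: (16184/23057)²·(1−3859/16184)·858000/3859 = 83.421829
  Public: (1916/23057)²·(1−104/1916)·5710000/104 = 358.55094
  Nonprofit: (4957/23057)²·(1−1158/4957)·840000/1158 = 25.695279
  → Var(ȳ_str) = 467.66805.
Var(ȳ_srs) = (1 − 5121/23057)·1353000/5121 = 205.52555.
deff = 467.66805 / 205.52555 = 2.2755.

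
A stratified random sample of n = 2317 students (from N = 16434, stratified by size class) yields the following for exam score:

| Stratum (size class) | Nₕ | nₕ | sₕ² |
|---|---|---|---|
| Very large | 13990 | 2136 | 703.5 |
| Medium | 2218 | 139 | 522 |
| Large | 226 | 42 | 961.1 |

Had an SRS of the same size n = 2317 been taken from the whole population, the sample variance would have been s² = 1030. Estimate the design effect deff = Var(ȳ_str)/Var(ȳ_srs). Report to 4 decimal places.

Var(ȳ_str) = Σ Wₕ²(1−fₕ)sₕ²/nₕ with Wₕ = Nₕ/16434:
  Very large: (13990/16434)²·(1−2136/13990)·703.5/2136 = 0.20223621
  Medium: (2218/16434)²·(1−139/2218)·522/139 = 0.064118768
  Large: (226/16434)²·(1−42/226)·961.1/42 = 0.0035233759
  → Var(ȳ_str) = 0.26987835.
Var(ȳ_srs) = (1 − 2317/16434)·1030/2317 = 0.38186541.
deff = 0.26987835 / 0.38186541 = 0.7067.

0.7067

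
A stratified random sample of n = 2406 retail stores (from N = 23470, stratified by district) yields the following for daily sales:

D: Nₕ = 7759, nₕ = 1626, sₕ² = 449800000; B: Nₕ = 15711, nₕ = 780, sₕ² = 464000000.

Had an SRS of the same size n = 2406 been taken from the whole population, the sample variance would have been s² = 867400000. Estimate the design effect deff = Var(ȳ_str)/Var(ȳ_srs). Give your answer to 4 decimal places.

0.8568

Var(ȳ_str) = Σ Wₕ²(1−fₕ)sₕ²/nₕ with Wₕ = Nₕ/23470:
  D: (7759/23470)²·(1−1626/7759)·449800000/1626 = 23897.444
  B: (15711/23470)²·(1−780/15711)·464000000/780 = 253331.92
  → Var(ȳ_str) = 277229.36.
Var(ȳ_srs) = (1 − 2406/23470)·867400000/2406 = 323557.56.
deff = 277229.36 / 323557.56 = 0.8568.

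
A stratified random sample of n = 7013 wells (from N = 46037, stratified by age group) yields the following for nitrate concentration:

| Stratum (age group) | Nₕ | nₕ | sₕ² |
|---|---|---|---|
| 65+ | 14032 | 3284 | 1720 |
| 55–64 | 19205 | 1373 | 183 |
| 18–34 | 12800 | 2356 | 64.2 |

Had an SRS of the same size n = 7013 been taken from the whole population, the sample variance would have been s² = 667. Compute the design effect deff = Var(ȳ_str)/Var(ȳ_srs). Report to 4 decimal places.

0.7507

Var(ȳ_str) = Σ Wₕ²(1−fₕ)sₕ²/nₕ with Wₕ = Nₕ/46037:
  65+: (14032/46037)²·(1−3284/14032)·1720/3284 = 0.037269924
  55–64: (19205/46037)²·(1−1373/19205)·183/1373 = 0.021536786
  18–34: (12800/46037)²·(1−2356/12800)·64.2/2356 = 0.0017187889
  → Var(ȳ_str) = 0.060525499.
Var(ȳ_srs) = (1 − 7013/46037)·667/7013 = 0.080620737.
deff = 0.060525499 / 0.080620737 = 0.7507.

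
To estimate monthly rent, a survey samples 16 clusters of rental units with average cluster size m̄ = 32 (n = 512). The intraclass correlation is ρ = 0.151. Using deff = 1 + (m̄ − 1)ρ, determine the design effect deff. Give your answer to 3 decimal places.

deff = 1 + (32 − 1)·0.151 = 1 + 4.681 = 5.681.

5.681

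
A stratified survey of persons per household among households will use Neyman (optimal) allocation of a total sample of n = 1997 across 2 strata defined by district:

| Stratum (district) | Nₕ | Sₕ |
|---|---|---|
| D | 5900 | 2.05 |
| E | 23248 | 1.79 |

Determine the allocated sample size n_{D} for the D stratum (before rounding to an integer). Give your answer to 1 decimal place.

449.7

Neyman allocation: nₕ = n·NₕSₕ / Σⱼ NⱼSⱼ.
Σ NⱼSⱼ = 5900·2.05 + 23248·1.79 = 53708.92.
n_{D} = 1997·5900·2.05 / 53708.92 = 449.7.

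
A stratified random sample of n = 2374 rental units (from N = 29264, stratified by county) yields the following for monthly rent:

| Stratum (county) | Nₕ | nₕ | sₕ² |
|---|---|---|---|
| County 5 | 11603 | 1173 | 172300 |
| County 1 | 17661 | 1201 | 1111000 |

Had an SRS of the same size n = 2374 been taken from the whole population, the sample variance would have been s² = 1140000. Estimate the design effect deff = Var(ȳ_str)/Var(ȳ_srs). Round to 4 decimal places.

Var(ȳ_str) = Σ Wₕ²(1−fₕ)sₕ²/nₕ with Wₕ = Nₕ/29264:
  County 5: (11603/29264)²·(1−1173/11603)·172300/1173 = 20.757473
  County 1: (17661/29264)²·(1−1201/17661)·1111000/1201 = 314.01384
  → Var(ȳ_str) = 334.77131.
Var(ȳ_srs) = (1 − 2374/29264)·1140000/2374 = 441.24648.
deff = 334.77131 / 441.24648 = 0.7587.

0.7587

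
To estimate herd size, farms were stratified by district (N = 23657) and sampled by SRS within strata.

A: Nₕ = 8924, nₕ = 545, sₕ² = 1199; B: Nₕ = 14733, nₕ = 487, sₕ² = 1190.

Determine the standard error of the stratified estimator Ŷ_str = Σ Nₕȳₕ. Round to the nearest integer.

Var(Ŷ_str) = Σₕ Nₕ²(1 − fₕ)sₕ²/nₕ.
A: 8924²·(1 − 545/8924)·1199/545 = 1.6450323 × 10^8.
B: 14733²·(1 − 487/14733)·1190/487 = 5.128639 × 10^8.
Sum = 6.7736713 × 10^8.
SE = √(6.7736713 × 10^8) = 26026.

26026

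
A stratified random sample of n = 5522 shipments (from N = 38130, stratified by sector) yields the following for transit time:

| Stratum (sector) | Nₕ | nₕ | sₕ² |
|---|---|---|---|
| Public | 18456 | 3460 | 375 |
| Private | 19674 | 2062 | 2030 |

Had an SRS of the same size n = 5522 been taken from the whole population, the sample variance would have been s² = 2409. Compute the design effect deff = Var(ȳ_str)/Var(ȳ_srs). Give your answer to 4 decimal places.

0.6842

Var(ȳ_str) = Σ Wₕ²(1−fₕ)sₕ²/nₕ with Wₕ = Nₕ/38130:
  Public: (18456/38130)²·(1−3460/18456)·375/3460 = 0.020631679
  Private: (19674/38130)²·(1−2062/19674)·2030/2062 = 0.23462545
  → Var(ȳ_str) = 0.25525713.
Var(ȳ_srs) = (1 − 5522/38130)·2409/5522 = 0.37307638.
deff = 0.25525713 / 0.37307638 = 0.6842.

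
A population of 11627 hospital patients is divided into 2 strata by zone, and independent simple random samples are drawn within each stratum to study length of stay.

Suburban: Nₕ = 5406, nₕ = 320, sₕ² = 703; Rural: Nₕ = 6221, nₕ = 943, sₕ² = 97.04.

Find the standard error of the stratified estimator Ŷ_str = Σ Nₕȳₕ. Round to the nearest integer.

Var(Ŷ_str) = Σₕ Nₕ²(1 − fₕ)sₕ²/nₕ.
Suburban: 5406²·(1 − 320/5406)·703/320 = 6.0402894 × 10^7.
Rural: 6221²·(1 − 943/6221)·97.04/943 = 3.3788482 × 10^6.
Sum = 6.3781742 × 10^7.
SE = √(6.3781742 × 10^7) = 7986.

7986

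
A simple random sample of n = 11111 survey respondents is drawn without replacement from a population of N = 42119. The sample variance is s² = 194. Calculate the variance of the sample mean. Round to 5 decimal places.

0.01285

Under SRS without replacement, Var(ȳ) = (1 − f)·s²/n with f = n/N = 11111/42119 = 0.26380019.
Var(ȳ) = (1 − 0.26380019)·194/11111 = 0.73619981·0.017460175 = 0.012854177.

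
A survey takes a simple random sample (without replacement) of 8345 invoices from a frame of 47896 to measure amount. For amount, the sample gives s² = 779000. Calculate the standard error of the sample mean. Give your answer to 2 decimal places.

Under SRS without replacement, Var(ȳ) = (1 − f)·s²/n with f = n/N = 8345/47896 = 0.17423167.
Var(ȳ) = (1 − 0.17423167)·779000/8345 = 0.82576833·93.349311 = 77.084905.
SE(ȳ) = √(77.084905) = 8.78.

8.78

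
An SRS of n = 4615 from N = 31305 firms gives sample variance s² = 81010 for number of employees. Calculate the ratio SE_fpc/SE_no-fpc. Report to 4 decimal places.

f = n/N = 4615/31305 = 0.14742054.
SE_no-fpc = √(s²/n) = 4.1897052; SE_fpc = √((1−f)s²/n) = 3.8685739.
Ratio = √(1−f) = 0.92335229.

0.9234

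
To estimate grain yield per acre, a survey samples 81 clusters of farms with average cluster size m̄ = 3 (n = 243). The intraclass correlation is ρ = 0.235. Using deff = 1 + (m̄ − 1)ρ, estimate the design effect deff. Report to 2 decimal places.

deff = 1 + (3 − 1)·0.235 = 1 + 0.47 = 1.47.

1.47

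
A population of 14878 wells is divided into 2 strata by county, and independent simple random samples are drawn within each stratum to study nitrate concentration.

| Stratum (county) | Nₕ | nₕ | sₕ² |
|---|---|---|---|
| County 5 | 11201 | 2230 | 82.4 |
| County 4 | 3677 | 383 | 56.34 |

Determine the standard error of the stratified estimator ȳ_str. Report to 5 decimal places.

Var(ȳ_str) = Σₕ Wₕ²(1 − fₕ)sₕ²/nₕ with Wₕ = Nₕ/N, N = 14878.
County 5: Wₕ = 0.75285657; term = 0.75285657²·(1 − 0.19908937)·82.4/2230 = 0.016773778.
County 4: Wₕ = 0.24714343; term = 0.24714343²·(1 − 0.10416100)·56.34/383 = 0.0080490789.
Sum = 0.024822857.
SE = √(0.024822857) = 0.15755.

0.15755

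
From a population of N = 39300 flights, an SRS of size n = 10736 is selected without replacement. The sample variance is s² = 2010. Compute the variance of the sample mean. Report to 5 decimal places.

Under SRS without replacement, Var(ȳ) = (1 − f)·s²/n with f = n/N = 10736/39300 = 0.27318066.
Var(ȳ) = (1 − 0.27318066)·2010/10736 = 0.72681934·0.18722057 = 0.13607553.

0.13608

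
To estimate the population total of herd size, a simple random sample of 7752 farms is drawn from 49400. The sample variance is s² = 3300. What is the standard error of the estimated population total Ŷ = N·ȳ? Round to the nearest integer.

29594

Var(Ŷ) = N²·Var(ȳ) = N²·(1 − n/N)·s²/n.
f = 7752/49400 = 0.15692308; Var(ȳ) = 0.84307692·3300/7752 = 0.35889497.
Var(Ŷ) = 49400² · 0.35889497 = 8.7583293 × 10^8.
SE(Ŷ) = √(8.7583293 × 10^8) = 29594.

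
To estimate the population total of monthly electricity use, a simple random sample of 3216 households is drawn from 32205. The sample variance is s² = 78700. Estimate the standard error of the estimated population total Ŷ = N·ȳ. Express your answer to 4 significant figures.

151100

Var(Ŷ) = N²·Var(ȳ) = N²·(1 − n/N)·s²/n.
f = 3216/32205 = 0.09986027; Var(ȳ) = 0.90013973·78700/3216 = 22.027673.
Var(Ŷ) = 32205² · 22.027673 = 2.2846266 × 10^10.
SE(Ŷ) = √(2.2846266 × 10^10) = 151100.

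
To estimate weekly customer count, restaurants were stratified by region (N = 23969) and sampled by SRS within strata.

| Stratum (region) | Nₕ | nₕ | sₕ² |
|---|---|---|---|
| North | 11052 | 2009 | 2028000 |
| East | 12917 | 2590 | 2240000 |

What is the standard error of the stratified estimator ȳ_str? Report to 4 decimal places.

Var(ȳ_str) = Σₕ Wₕ²(1 − fₕ)sₕ²/nₕ with Wₕ = Nₕ/N, N = 23969.
North: Wₕ = 0.46109558; term = 0.46109558²·(1 − 0.18177705)·2028000/2009 = 175.60691.
East: Wₕ = 0.53890442; term = 0.53890442²·(1 − 0.20051095)·2240000/2590 = 200.8095.
Sum = 376.41641.
SE = √(376.41641) = 19.4015.

19.4015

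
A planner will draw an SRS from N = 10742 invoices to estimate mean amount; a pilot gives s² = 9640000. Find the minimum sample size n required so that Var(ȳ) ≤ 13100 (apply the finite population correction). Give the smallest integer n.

689

Without fpc, n₀ = s²/D = 9640000/13100 = 735.8779.
With fpc, (1 − n/N)·s²/n ≤ D requires n ≥ n₀/(1 + n₀/N) = 735.8779/(1 + 735.8779/10742) = 688.6988.
Rounding up, n = 689.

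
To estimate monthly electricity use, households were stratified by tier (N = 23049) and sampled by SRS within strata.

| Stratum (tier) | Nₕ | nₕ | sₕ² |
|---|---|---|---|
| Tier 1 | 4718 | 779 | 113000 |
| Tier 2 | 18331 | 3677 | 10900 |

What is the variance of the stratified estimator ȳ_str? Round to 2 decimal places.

Var(ȳ_str) = Σₕ Wₕ²(1 − fₕ)sₕ²/nₕ with Wₕ = Nₕ/N, N = 23049.
Tier 1: Wₕ = 0.20469435; term = 0.20469435²·(1 − 0.16511234)·113000/779 = 5.0743536.
Tier 2: Wₕ = 0.79530565; term = 0.79530565²·(1 − 0.20058917)·10900/3677 = 1.4988944.
Sum = 6.573248.

6.57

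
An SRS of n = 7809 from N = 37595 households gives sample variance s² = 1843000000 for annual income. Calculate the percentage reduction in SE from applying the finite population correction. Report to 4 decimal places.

f = n/N = 7809/37595 = 0.20771379.
SE_no-fpc = √(s²/n) = 485.80833; SE_fpc = √((1−f)s²/n) = 432.42023.
Ratio = √(1−f) = 0.89010461. Reduction = 100·(1 − 0.89010461) = 10.9895%.

10.9895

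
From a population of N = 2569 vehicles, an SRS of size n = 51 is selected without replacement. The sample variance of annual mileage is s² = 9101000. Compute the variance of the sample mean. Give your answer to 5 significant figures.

174910

Under SRS without replacement, Var(ȳ) = (1 − f)·s²/n with f = n/N = 51/2569 = 0.01985208.
Var(ȳ) = (1 − 0.01985208)·9101000/51 = 0.98014792·178450.98 = 174908.36.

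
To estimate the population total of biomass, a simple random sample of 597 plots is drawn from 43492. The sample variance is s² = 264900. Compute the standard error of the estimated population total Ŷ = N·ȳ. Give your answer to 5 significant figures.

Var(Ŷ) = N²·Var(ȳ) = N²·(1 − n/N)·s²/n.
f = 597/43492 = 0.01372666; Var(ȳ) = 0.98627334·264900/597 = 437.62782.
Var(Ŷ) = 43492² · 437.62782 = 8.2779668 × 10^11.
SE(Ŷ) = √(8.2779668 × 10^11) = 909830.

909830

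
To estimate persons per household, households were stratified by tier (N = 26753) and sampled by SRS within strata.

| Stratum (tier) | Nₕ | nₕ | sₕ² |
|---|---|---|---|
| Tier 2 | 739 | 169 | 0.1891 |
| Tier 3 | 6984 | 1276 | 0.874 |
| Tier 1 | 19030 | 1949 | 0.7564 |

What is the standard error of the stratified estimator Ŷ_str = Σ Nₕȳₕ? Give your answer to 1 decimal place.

Var(Ŷ_str) = Σₕ Nₕ²(1 − fₕ)sₕ²/nₕ.
Tier 2: 739²·(1 − 169/739)·0.1891/169 = 471.32895.
Tier 3: 6984²·(1 − 1276/6984)·0.874/1276 = 27305.426.
Tier 1: 19030²·(1 − 1949/19030)·0.7564/1949 = 126151.31.
Sum = 153928.06.
SE = √(153928.06) = 392.3.

392.3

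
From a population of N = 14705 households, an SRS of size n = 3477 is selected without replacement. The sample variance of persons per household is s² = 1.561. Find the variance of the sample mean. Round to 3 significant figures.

Under SRS without replacement, Var(ȳ) = (1 − f)·s²/n with f = n/N = 3477/14705 = 0.23645019.
Var(ȳ) = (1 − 0.23645019)·1.561/3477 = 0.76354981·4.4895024 × 10^-4 = 3.4279588 × 10^-4.

3.43 × 10^-4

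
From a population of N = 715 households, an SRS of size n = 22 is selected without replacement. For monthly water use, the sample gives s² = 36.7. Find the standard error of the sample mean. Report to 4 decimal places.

1.2716

Under SRS without replacement, Var(ȳ) = (1 − f)·s²/n with f = n/N = 22/715 = 0.03076923.
Var(ȳ) = (1 − 0.03076923)·36.7/22 = 0.96923077·1.6681818 = 1.6168531.
SE(ȳ) = √(1.6168531) = 1.2716.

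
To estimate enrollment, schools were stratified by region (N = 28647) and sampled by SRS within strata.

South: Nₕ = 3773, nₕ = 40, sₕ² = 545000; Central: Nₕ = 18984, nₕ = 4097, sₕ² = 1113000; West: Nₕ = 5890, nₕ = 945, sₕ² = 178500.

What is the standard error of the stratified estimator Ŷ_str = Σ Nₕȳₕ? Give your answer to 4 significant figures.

Var(Ŷ_str) = Σₕ Nₕ²(1 − fₕ)sₕ²/nₕ.
South: 3773²·(1 − 40/3773)·545000/40 = 1.919028 × 10^11.
Central: 18984²·(1 − 4097/18984)·1113000/4097 = 7.6775758 × 10^10.
West: 5890²·(1 − 945/5890)·178500/945 = 5.5015872 × 10^9.
Sum = 2.7418015 × 10^11.
SE = √(2.7418015 × 10^11) = 523600.

523600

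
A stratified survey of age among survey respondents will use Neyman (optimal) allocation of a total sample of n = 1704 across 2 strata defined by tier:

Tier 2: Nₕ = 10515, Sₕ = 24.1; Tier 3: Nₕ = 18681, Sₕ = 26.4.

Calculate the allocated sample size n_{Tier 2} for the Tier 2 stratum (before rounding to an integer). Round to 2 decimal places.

Neyman allocation: nₕ = n·NₕSₕ / Σⱼ NⱼSⱼ.
Σ NⱼSⱼ = 10515·24.1 + 18681·26.4 = 746589.9.
n_{Tier 2} = 1704·10515·24.1 / 746589.9 = 578.38.

578.38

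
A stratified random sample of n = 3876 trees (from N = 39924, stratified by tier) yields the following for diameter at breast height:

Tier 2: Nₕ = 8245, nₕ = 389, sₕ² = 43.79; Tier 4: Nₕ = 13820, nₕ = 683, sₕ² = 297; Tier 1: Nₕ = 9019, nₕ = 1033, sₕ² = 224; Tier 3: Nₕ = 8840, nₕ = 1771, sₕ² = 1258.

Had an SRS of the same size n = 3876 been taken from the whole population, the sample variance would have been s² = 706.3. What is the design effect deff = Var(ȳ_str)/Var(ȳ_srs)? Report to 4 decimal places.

0.5577

Var(ȳ_str) = Σ Wₕ²(1−fₕ)sₕ²/nₕ with Wₕ = Nₕ/39924:
  Tier 2: (8245/39924)²·(1−389/8245)·43.79/389 = 0.0045745606
  Tier 4: (13820/39924)²·(1−683/13820)·297/683 = 0.049530407
  Tier 1: (9019/39924)²·(1−1033/9019)·224/1033 = 0.0097986737
  Tier 3: (8840/39924)²·(1−1771/8840)·1258/1771 = 0.027848655
  → Var(ȳ_str) = 0.091752296.
Var(ȳ_srs) = (1 − 3876/39924)·706.3/3876 = 0.16453283.
deff = 0.091752296 / 0.16453283 = 0.5577.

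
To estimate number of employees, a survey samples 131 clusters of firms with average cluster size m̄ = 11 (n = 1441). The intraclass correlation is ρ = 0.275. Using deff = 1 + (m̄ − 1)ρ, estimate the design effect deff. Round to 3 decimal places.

3.750

deff = 1 + (11 − 1)·0.275 = 1 + 2.75 = 3.75.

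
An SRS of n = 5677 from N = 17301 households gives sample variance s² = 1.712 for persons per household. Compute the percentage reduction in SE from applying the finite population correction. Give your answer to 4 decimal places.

f = n/N = 5677/17301 = 0.32813132.
SE_no-fpc = √(s²/n) = 0.017365706; SE_fpc = √((1−f)s²/n) = 0.014234251.
Ratio = √(1−f) = 0.81967596. Reduction = 100·(1 − 0.81967596) = 18.0324%.

18.0324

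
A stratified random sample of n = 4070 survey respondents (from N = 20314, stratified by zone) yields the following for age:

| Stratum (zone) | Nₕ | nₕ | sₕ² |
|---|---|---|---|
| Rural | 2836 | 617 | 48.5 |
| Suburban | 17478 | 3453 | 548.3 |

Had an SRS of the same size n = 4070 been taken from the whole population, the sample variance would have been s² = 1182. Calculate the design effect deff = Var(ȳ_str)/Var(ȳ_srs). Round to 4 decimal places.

0.4113

Var(ȳ_str) = Σ Wₕ²(1−fₕ)sₕ²/nₕ with Wₕ = Nₕ/20314:
  Rural: (2836/20314)²·(1−617/2836)·48.5/617 = 0.0011987516
  Suburban: (17478/20314)²·(1−3453/17478)·548.3/3453 = 0.094324688
  → Var(ȳ_str) = 0.09552344.
Var(ȳ_srs) = (1 − 4070/20314)·1182/4070 = 0.23223122.
deff = 0.09552344 / 0.23223122 = 0.4113.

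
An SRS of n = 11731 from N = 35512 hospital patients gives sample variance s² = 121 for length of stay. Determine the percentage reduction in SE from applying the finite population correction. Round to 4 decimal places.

18.1672

f = n/N = 11731/35512 = 0.33033904.
SE_no-fpc = √(s²/n) = 0.10156058; SE_fpc = √((1−f)s²/n) = 0.083109881.
Ratio = √(1−f) = 0.81832815. Reduction = 100·(1 − 0.81832815) = 18.1672%.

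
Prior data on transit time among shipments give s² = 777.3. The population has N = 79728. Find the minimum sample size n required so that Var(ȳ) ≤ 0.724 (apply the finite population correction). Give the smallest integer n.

Without fpc, n₀ = s²/D = 777.3/0.724 = 1073.6188.
With fpc, (1 − n/N)·s²/n ≤ D requires n ≥ n₀/(1 + n₀/N) = 1073.6188/(1 + 1073.6188/79728) = 1059.3535.
Rounding up, n = 1060.

1060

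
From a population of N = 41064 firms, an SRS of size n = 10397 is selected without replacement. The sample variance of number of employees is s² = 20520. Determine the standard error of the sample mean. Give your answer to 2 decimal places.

Under SRS without replacement, Var(ȳ) = (1 − f)·s²/n with f = n/N = 10397/41064 = 0.25319014.
Var(ȳ) = (1 − 0.25319014)·20520/10397 = 0.74680986·1.9736462 = 1.4739385.
SE(ȳ) = √(1.4739385) = 1.21.

1.21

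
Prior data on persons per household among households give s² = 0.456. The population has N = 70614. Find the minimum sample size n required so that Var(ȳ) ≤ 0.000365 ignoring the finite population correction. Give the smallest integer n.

1250

Without fpc, n₀ = s²/D = 0.456/0.000365 = 1249.3151.
Rounding up, n = 1250.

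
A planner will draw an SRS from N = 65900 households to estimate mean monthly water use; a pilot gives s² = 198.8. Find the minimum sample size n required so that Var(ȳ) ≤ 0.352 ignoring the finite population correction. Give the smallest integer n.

Without fpc, n₀ = s²/D = 198.8/0.352 = 564.7727.
Rounding up, n = 565.

565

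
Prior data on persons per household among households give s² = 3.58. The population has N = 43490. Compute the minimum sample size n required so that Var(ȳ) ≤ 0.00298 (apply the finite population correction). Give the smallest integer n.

Without fpc, n₀ = s²/D = 3.58/0.00298 = 1201.3423.
With fpc, (1 − n/N)·s²/n ≤ D requires n ≥ n₀/(1 + n₀/N) = 1201.3423/(1 + 1201.3423/43490) = 1169.0492.
Rounding up, n = 1170.

1170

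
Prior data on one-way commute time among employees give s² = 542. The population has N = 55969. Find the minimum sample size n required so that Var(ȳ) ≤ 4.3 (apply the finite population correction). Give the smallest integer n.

126

Without fpc, n₀ = s²/D = 542/4.3 = 126.0465.
With fpc, (1 − n/N)·s²/n ≤ D requires n ≥ n₀/(1 + n₀/N) = 126.0465/(1 + 126.0465/55969) = 125.7633.
Rounding up, n = 126.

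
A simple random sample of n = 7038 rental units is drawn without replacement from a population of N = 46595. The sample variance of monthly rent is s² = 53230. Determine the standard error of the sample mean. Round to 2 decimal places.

Under SRS without replacement, Var(ȳ) = (1 − f)·s²/n with f = n/N = 7038/46595 = 0.15104625.
Var(ȳ) = (1 − 0.15104625)·53230/7038 = 0.84895375·7.5632282 = 6.4208309.
SE(ȳ) = √(6.4208309) = 2.53.

2.53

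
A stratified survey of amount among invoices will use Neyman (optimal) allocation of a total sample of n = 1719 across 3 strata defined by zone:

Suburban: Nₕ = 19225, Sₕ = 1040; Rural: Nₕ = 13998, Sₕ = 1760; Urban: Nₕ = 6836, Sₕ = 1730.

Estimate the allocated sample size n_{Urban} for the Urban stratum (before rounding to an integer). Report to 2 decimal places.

360.09

Neyman allocation: nₕ = n·NₕSₕ / Σⱼ NⱼSⱼ.
Σ NⱼSⱼ = 19225·1040 + 13998·1760 + 6836·1730 = 5.645676 × 10^7.
n_{Urban} = 1719·6836·1730 / (5.645676 × 10^7) = 360.09.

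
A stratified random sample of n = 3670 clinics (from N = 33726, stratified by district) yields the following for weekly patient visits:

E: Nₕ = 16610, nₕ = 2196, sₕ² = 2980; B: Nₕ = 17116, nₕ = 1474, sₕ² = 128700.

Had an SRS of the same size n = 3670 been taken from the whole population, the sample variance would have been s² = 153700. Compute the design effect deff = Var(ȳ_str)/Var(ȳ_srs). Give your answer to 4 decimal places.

0.5583

Var(ȳ_str) = Σ Wₕ²(1−fₕ)sₕ²/nₕ with Wₕ = Nₕ/33726:
  E: (16610/33726)²·(1−2196/16610)·2980/2196 = 0.28563302
  B: (17116/33726)²·(1−1474/17116)·128700/1474 = 20.551615
  → Var(ȳ_str) = 20.837248.
Var(ȳ_srs) = (1 − 3670/33726)·153700/3670 = 37.322794.
deff = 20.837248 / 37.322794 = 0.5583.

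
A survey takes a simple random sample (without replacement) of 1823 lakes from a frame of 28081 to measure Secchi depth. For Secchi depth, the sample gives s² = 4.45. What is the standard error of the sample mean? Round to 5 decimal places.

0.04778

Under SRS without replacement, Var(ȳ) = (1 − f)·s²/n with f = n/N = 1823/28081 = 0.06491934.
Var(ȳ) = (1 − 0.06491934)·4.45/1823 = 0.93508066·0.0024410313 = 0.0022825611.
SE(ȳ) = √(0.0022825611) = 0.04778.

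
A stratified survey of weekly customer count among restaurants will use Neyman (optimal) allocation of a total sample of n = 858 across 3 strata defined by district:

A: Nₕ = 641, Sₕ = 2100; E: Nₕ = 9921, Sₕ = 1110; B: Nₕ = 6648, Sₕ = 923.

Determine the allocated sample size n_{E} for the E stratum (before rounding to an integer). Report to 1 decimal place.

510.9

Neyman allocation: nₕ = n·NₕSₕ / Σⱼ NⱼSⱼ.
Σ NⱼSⱼ = 641·2100 + 9921·1110 + 6648·923 = 1.8494514 × 10^7.
n_{E} = 858·9921·1110 / (1.8494514 × 10^7) = 510.9.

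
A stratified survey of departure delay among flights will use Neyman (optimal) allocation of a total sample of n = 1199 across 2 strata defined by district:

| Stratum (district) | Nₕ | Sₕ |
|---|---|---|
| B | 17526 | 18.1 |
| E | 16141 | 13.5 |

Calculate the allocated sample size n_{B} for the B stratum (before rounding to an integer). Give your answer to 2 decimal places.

Neyman allocation: nₕ = n·NₕSₕ / Σⱼ NⱼSⱼ.
Σ NⱼSⱼ = 17526·18.1 + 16141·13.5 = 535124.1.
n_{B} = 1199·17526·18.1 / 535124.1 = 710.77.

710.77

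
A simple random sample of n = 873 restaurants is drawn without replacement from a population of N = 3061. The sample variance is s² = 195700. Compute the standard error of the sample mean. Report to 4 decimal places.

Under SRS without replacement, Var(ȳ) = (1 − f)·s²/n with f = n/N = 873/3061 = 0.28520091.
Var(ȳ) = (1 − 0.28520091)·195700/873 = 0.71479909·224.16953 = 160.23618.
SE(ȳ) = √(160.23618) = 12.6584.

12.6584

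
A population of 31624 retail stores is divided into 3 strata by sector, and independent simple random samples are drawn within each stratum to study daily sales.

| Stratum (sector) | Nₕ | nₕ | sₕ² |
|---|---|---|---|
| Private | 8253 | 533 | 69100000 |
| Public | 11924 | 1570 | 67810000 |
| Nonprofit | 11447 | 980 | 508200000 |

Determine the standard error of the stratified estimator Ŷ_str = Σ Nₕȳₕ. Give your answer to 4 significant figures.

8.702 × 10^6

Var(Ŷ_str) = Σₕ Nₕ²(1 − fₕ)sₕ²/nₕ.
Private: 8253²·(1 − 533/8253)·69100000/533 = 8.2599988 × 10^12.
Public: 11924²·(1 − 1570/11924)·67810000/1570 = 5.3324184 × 10^12.
Nonprofit: 11447²·(1 − 980/11447)·508200000/980 = 6.2133024 × 10^13.
Sum = 7.5725441 × 10^13.
SE = √(7.5725441 × 10^13) = 8.702 × 10^6.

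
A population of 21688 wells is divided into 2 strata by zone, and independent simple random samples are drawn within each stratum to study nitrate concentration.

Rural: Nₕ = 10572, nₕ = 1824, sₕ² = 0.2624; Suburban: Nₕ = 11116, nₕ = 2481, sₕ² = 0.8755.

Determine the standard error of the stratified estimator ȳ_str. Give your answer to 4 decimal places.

Var(ȳ_str) = Σₕ Wₕ²(1 − fₕ)sₕ²/nₕ with Wₕ = Nₕ/N, N = 21688.
Rural: Wₕ = 0.48745850; term = 0.48745850²·(1 − 0.17253121)·0.2624/1824 = 2.8285634 × 10^-5.
Suburban: Wₕ = 0.51254150; term = 0.51254150²·(1 − 0.22319180)·0.8755/2481 = 7.20114 × 10^-5.
Sum = 1.0029703 × 10^-4.
SE = √(1.0029703 × 10^-4) = 0.0100.

0.0100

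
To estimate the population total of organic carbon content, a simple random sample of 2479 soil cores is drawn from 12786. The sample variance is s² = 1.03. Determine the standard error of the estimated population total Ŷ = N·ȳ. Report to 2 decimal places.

Var(Ŷ) = N²·Var(ȳ) = N²·(1 − n/N)·s²/n.
f = 2479/12786 = 0.19388394; Var(ȳ) = 0.80611606·1.03/2479 = 3.3493326 × 10^-4.
Var(Ŷ) = 12786² · (3.3493326 × 10^-4) = 54755.491.
SE(Ŷ) = √(54755.491) = 234.00.

234.00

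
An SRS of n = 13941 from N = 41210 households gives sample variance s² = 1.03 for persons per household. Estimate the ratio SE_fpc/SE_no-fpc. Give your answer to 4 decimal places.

0.8135

f = n/N = 13941/41210 = 0.33829168.
SE_no-fpc = √(s²/n) = 0.00859551; SE_fpc = √((1−f)s²/n) = 0.0069920568.
Ratio = √(1−f) = 0.81345456.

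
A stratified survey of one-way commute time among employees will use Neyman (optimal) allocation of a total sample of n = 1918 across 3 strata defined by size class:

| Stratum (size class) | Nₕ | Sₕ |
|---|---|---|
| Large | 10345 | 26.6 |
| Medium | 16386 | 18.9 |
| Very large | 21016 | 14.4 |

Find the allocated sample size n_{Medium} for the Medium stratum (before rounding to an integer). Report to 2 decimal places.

Neyman allocation: nₕ = n·NₕSₕ / Σⱼ NⱼSⱼ.
Σ NⱼSⱼ = 10345·26.6 + 16386·18.9 + 21016·14.4 = 887502.8.
n_{Medium} = 1918·16386·18.9 / 887502.8 = 669.29.

669.29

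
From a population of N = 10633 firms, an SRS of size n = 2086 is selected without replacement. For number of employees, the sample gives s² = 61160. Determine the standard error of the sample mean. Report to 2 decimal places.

4.85

Under SRS without replacement, Var(ȳ) = (1 − f)·s²/n with f = n/N = 2086/10633 = 0.19618170.
Var(ȳ) = (1 − 0.19618170)·61160/2086 = 0.80381830·29.319271 = 23.567367.
SE(ȳ) = √(23.567367) = 4.85.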